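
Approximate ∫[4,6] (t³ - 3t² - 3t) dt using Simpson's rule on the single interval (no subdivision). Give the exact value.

S = (b−a)/6 · [f(4) + 4f(5) + f(6)] = 0.333333·[4 + 4·35 + 90] = 78.

78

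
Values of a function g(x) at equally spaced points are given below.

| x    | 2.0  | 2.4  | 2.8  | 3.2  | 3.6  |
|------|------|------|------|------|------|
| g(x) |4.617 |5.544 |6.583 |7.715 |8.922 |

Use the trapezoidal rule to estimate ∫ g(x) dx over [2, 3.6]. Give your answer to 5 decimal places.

10.64460

h = 0.4, n = 4.
(h/2)·[y₀ + 2y₁ + 2y₂ + 2y₃ + y₄] = 0.2·(53.223) = 10.64460.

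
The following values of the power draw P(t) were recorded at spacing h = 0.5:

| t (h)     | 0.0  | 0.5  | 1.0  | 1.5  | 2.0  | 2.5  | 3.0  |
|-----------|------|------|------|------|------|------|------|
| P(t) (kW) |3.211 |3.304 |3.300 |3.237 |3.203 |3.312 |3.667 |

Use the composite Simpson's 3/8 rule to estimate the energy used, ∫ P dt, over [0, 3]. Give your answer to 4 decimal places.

9.8829

h = 0.5, n = 6.
(3h/8)·[y₀ + 3y₁ + 3y₂ + 2y₃ + 3y₄ + 3y₅ + y₆] = 0.1875·(52.709) = 9.8829.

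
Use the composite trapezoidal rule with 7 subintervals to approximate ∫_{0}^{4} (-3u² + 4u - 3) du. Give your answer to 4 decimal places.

-44.6531

h = (4 − 0)/7 = 0.571429.
Nodes u₀,…,u₇ = 0, 0.571429, 1.142857, 1.714286, 2.285714, 2.857143, 3.428571, 4.
f(u) = -3u² + 4u - 3: f₀=-3, f₁=-1.693878, f₂=-2.346939, f₃=-4.959184, f₄=-9.530612, f₅=-16.061224, f₆=-24.551020, f₇=-35.
(h/2)·[f₀ + 2f₁ + 2f₂ + 2f₃ + 2f₄ + 2f₅ + 2f₆ + f₇] = 0.285714·(-156.285714) = -44.6531.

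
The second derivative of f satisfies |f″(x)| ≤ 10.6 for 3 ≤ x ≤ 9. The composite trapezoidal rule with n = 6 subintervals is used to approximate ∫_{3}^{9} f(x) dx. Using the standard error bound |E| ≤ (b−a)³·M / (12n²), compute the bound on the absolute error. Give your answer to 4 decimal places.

|E| ≤ (6)³·10.6 / (12·6²) = 2289.6/432 = 5.3000.

5.3000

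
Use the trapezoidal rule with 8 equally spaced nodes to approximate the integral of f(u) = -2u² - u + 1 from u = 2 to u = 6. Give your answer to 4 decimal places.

h = (6 − 2)/7 = 0.571429.
Nodes u₀,…,u₇ = 2, 2.571429, 3.142857, 3.714286, 4.285714, 4.857143, 5.428571, 6.
f(u) = -2u² - u + 1: f₀=-9, f₁=-14.795918, f₂=-21.897959, f₃=-30.306122, f₄=-40.020408, f₅=-51.040816, f₆=-63.367347, f₇=-77.
(h/2)·[f₀ + 2f₁ + 2f₂ + 2f₃ + 2f₄ + 2f₅ + 2f₆ + f₇] = 0.285714·(-528.857143) = -151.1020.

-151.1020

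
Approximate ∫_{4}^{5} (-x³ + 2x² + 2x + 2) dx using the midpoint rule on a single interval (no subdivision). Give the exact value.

-39.625

M = (b−a)·f(4.5) = 1·(-39.625) = -39.625.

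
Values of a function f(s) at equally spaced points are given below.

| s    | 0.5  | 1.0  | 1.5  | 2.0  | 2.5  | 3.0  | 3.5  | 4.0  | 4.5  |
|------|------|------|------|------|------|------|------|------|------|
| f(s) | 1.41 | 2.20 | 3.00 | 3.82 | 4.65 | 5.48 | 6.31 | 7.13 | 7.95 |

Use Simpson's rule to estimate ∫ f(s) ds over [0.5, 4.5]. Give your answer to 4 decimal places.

18.6333

h = 0.5, n = 8.
(h/3)·[y₀ + 4y₁ + 2y₂ + 4y₃ + 2y₄ + 4y₅ + 2y₆ + 4y₇ + y₈] = 0.166667·(111.80) = 18.6333.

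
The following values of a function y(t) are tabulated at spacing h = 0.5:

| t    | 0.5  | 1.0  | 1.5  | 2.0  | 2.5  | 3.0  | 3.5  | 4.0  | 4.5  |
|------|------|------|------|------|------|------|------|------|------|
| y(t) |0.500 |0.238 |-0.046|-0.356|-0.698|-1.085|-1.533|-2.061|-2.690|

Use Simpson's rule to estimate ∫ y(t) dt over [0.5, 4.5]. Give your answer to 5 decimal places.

h = 0.5, n = 8.
(h/3)·[y₀ + 4y₁ + 2y₂ + 4y₃ + 2y₄ + 4y₅ + 2y₆ + 4y₇ + y₈] = 0.166667·(-19.800) = -3.30000.

-3.30000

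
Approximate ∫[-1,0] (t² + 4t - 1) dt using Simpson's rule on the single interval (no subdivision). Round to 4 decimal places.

-2.6667

S = (b−a)/6 · [f(-1) + 4f(-0.5) + f(0)] = 0.166667·[(-4) + 4·(-2.75) + (-1)] = -2.6667.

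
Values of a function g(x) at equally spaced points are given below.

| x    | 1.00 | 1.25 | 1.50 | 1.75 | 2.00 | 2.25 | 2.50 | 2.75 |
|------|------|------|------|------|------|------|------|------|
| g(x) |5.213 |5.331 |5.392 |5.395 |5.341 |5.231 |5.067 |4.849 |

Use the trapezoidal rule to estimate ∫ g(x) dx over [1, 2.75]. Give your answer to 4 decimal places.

9.1970

h = 0.25, n = 7.
(h/2)·[y₀ + 2y₁ + 2y₂ + 2y₃ + 2y₄ + 2y₅ + 2y₆ + y₇] = 0.125·(73.576) = 9.1970.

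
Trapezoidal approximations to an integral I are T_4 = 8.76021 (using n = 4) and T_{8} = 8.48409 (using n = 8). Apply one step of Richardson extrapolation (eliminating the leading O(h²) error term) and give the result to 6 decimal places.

R = (4·T_{8} − T_4) / 3 = (4·8.48409 − 8.76021)/3 = (25.17615)/3 = 8.392050.

8.392050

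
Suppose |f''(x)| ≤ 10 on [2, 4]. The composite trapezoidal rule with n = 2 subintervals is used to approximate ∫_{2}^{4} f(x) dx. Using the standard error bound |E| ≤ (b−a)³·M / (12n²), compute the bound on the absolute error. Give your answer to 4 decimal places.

1.6667

|E| ≤ (2)³·10 / (12·2²) = 80/48 = 1.6667.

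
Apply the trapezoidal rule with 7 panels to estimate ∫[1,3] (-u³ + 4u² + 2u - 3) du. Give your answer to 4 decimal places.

h = (3 − 1)/7 = 0.285714.
Nodes u₀,…,u₇ = 1, 1.285714, 1.571429, 1.857143, 2.142857, 2.428571, 2.714286, 3.
f(u) = -u³ + 4u² + 2u - 3: f₀=2, f₁=4.058309, f₂=6.139942, f₃=8.104956, f₄=9.813411, f₅=11.125364, f₆=11.900875, f₇=12.
(h/2)·[f₀ + 2f₁ + 2f₂ + 2f₃ + 2f₄ + 2f₅ + 2f₆ + f₇] = 0.142857·(116.285714) = 16.6122.

16.6122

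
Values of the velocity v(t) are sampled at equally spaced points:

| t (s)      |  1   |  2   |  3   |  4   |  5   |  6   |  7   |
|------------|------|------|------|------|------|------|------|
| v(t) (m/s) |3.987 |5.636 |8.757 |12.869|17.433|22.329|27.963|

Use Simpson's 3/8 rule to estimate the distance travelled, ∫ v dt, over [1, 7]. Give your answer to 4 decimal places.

82.5574

h = 1, n = 6.
(3h/8)·[y₀ + 3y₁ + 3y₂ + 2y₃ + 3y₄ + 3y₅ + y₆] = 0.375·(220.153) = 82.5574.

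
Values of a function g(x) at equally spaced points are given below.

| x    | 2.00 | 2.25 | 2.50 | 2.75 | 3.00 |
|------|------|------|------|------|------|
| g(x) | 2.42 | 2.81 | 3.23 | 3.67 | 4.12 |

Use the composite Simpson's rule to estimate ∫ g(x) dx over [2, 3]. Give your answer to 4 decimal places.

h = 0.25, n = 4.
(h/3)·[y₀ + 4y₁ + 2y₂ + 4y₃ + y₄] = 0.083333·(38.92) = 3.2433.

3.2433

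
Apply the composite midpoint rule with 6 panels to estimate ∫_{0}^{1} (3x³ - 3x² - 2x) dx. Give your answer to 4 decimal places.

h = (1 − 0)/6 = 0.166667.
Midpoints m₁,…,m₆ = 0.083333, 0.25, 0.416667, 0.583333, 0.75, 0.916667.
f(m₁)=-0.185764, f(m₂)=-0.640625, f(m₃)=-1.137153, f(m₄)=-1.592014, f(m₅)=-1.921875, f(m₆)=-2.043403.
h·[f(m₁) + f(m₂) + f(m₃) + f(m₄) + f(m₅) + f(m₆)] = 0.166667·(-7.520833) = -1.2535.

-1.2535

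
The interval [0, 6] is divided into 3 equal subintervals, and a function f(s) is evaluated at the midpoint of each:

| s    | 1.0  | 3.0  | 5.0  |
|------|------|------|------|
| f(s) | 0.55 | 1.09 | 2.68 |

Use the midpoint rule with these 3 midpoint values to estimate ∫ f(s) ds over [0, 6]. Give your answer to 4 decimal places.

8.6400

h = 2, n = 3.
h·[y(m₁) + y(m₂) + y(m₃)] = 2·(4.32) = 8.6400.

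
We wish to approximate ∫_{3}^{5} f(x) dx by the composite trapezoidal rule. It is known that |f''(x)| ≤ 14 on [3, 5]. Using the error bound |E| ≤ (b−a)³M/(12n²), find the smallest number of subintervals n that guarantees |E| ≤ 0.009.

33

Need 112/(12n²) ≤ 0.009.
n² ≥ 112/(12·0.009) = 1037.04 ⇒ n ≥ 32.2031, so the smallest n is 33.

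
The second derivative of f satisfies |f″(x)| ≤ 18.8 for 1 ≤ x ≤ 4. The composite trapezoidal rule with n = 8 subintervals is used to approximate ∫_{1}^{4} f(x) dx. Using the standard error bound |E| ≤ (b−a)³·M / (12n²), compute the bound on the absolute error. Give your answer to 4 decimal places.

|E| ≤ (3)³·18.8 / (12·8²) = 507.6/768 = 0.6609.

0.6609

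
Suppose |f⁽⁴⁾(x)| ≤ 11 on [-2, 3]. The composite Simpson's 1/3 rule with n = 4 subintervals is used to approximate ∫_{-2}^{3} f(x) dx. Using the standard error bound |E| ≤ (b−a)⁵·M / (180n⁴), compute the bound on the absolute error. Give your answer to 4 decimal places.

0.7460

|E| ≤ (5)⁵·11 / (180·4⁴) = 34375/46080 = 0.7460.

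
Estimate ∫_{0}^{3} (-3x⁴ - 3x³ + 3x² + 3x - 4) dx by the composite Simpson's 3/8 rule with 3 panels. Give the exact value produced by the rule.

-180.75

h = (3 − 0)/3 = 1.
Nodes x₀,…,x₃ = 0, 1, 2, 3.
f(x) = -3x⁴ - 3x³ + 3x² + 3x - 4: f₀=-4, f₁=-4, f₂=-58, f₃=-292.
(3h/8)·[f₀ + 3f₁ + 3f₂ + f₃] = 0.375·(-482) = -180.75.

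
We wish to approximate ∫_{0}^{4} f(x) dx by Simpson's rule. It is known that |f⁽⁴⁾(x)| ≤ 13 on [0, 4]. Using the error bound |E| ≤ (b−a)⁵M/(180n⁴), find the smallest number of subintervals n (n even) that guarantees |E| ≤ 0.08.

Need 13312/(180n⁴) ≤ 0.08.
n⁴ ≥ 13312/(180·0.08) = 924.444 ⇒ n ≥ 5.5140, so the smallest even n is 6. (n must be even for Simpson's rule.)

6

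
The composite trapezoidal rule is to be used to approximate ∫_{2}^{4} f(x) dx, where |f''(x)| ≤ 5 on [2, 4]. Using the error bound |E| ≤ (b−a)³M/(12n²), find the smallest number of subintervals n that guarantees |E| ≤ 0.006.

24

Need 40/(12n²) ≤ 0.006.
n² ≥ 40/(12·0.006) = 555.556 ⇒ n ≥ 23.5702, so the smallest n is 24.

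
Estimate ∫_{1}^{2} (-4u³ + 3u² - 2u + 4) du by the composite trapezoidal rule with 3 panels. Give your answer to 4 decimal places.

h = (2 − 1)/3 = 0.333333.
Nodes u₀,…,u₃ = 1, 1.333333, 1.666667, 2.
f(u) = -4u³ + 3u² - 2u + 4: f₀=1, f₁=-2.814815, f₂=-9.518519, f₃=-20.
(h/2)·[f₀ + 2f₁ + 2f₂ + f₃] = 0.166667·(-43.666667) = -7.2778.

-7.2778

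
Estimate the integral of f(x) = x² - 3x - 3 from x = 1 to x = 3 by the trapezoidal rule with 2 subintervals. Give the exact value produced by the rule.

-9

h = (3 − 1)/2 = 1.
Nodes x₀,…,x₂ = 1, 2, 3.
f(x) = x² - 3x - 3: f₀=-5, f₁=-5, f₂=-3.
(h/2)·[f₀ + 2f₁ + f₂] = 0.5·(-18) = -9.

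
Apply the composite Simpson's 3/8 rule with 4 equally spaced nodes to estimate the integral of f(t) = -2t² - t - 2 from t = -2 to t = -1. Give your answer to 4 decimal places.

-5.1667

h = (-1 − (-2))/3 = 0.333333.
Nodes t₀,…,t₃ = -2, -1.666667, -1.333333, -1.
f(t) = -2t² - t - 2: f₀=-8, f₁=-5.888889, f₂=-4.222222, f₃=-3.
(3h/8)·[f₀ + 3f₁ + 3f₂ + f₃] = 0.125·(-41.333333) = -5.1667.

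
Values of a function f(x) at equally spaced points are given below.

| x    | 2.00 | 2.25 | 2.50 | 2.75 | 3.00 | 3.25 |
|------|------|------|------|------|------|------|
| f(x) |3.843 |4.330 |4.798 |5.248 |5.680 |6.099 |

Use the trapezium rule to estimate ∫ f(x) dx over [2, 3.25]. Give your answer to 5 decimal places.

h = 0.25, n = 5.
(h/2)·[y₀ + 2y₁ + 2y₂ + 2y₃ + 2y₄ + y₅] = 0.125·(50.054) = 6.25675.

6.25675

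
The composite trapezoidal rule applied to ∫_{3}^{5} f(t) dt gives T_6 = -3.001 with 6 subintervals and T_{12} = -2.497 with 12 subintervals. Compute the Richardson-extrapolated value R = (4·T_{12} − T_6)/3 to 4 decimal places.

R = (4·T_{12} − T_6) / 3 = (4·(-2.497) − (-3.001))/3 = (-6.987)/3 = -2.3290.

-2.3290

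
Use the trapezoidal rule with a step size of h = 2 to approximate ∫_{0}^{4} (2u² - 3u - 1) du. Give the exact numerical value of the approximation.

h = (4 − 0)/2 = 2.
Nodes u₀,…,u₂ = 0, 2, 4.
f(u) = 2u² - 3u - 1: f₀=-1, f₁=1, f₂=19.
(h/2)·[f₀ + 2f₁ + f₂] = 1·(20) = 20.

20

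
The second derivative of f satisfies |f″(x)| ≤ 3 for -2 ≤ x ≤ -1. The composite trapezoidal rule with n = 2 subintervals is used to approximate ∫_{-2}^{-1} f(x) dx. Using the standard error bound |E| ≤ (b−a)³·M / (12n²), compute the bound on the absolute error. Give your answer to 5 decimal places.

|E| ≤ (1)³·3 / (12·2²) = 3/48 = 0.06250.

0.06250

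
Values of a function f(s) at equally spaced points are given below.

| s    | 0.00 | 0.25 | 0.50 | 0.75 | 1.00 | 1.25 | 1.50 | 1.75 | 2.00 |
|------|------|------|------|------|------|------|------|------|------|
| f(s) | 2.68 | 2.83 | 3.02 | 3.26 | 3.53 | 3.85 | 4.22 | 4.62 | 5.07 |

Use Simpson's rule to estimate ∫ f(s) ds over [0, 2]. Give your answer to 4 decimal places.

h = 0.25, n = 8.
(h/3)·[y₀ + 4y₁ + 2y₂ + 4y₃ + 2y₄ + 4y₅ + 2y₆ + 4y₇ + y₈] = 0.083333·(87.53) = 7.2942.

7.2942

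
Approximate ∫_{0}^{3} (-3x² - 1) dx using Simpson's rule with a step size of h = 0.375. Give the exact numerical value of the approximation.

-30

h = (3 − 0)/8 = 0.375.
Nodes x₀,…,x₈ = 0, 0.375, 0.75, 1.125, 1.5, 1.875, 2.25, 2.625, 3.
f(x) = -3x² - 1: f₀=-1, f₁=-1.421875, f₂=-2.6875, f₃=-4.796875, f₄=-7.75, f₅=-11.546875, f₆=-16.1875, f₇=-21.671875, f₈=-28.
(h/3)·[f₀ + 4f₁ + 2f₂ + 4f₃ + 2f₄ + 4f₅ + 2f₆ + 4f₇ + f₈] = 0.125·(-240) = -30.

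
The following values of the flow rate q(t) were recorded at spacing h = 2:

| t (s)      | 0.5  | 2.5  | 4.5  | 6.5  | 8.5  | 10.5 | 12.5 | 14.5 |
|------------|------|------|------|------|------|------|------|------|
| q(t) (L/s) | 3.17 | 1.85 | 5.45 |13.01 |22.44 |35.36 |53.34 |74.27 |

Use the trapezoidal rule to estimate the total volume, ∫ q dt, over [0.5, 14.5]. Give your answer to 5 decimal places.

340.34000

h = 2, n = 7.
(h/2)·[y₀ + 2y₁ + 2y₂ + 2y₃ + 2y₄ + 2y₅ + 2y₆ + y₇] = 1·(340.34) = 340.34000.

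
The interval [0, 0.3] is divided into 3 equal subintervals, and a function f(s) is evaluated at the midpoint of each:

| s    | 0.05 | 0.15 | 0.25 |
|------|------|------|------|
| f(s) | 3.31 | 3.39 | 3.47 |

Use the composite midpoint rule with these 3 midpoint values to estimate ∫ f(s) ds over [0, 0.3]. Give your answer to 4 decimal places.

1.0170

h = 0.1, n = 3.
h·[y(m₁) + y(m₂) + y(m₃)] = 0.1·(10.17) = 1.0170.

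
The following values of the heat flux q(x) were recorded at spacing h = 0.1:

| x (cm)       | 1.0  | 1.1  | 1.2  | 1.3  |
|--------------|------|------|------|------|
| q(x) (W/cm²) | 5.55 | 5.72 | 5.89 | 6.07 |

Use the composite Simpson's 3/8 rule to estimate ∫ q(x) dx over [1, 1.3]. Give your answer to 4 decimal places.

1.7419

h = 0.1, n = 3.
(3h/8)·[y₀ + 3y₁ + 3y₂ + y₃] = 0.0375·(46.45) = 1.7419.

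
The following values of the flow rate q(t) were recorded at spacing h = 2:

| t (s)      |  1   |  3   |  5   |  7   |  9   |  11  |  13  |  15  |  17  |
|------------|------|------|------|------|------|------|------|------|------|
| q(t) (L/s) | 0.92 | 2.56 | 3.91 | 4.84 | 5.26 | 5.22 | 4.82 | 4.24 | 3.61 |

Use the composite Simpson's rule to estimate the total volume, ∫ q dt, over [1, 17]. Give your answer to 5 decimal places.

66.63333

h = 2, n = 8.
(h/3)·[y₀ + 4y₁ + 2y₂ + 4y₃ + 2y₄ + 4y₅ + 2y₆ + 4y₇ + y₈] = 0.666667·(99.95) = 66.63333.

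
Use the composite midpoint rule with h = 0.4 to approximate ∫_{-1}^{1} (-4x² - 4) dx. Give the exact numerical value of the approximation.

h = (1 − (-1))/5 = 0.4.
Midpoints m₁,…,m₅ = -0.8, -0.4, 0, 0.4, 0.8.
f(m₁)=-6.56, f(m₂)=-4.64, f(m₃)=-4, f(m₄)=-4.64, f(m₅)=-6.56.
h·[f(m₁) + f(m₂) + f(m₃) + f(m₄) + f(m₅)] = 0.4·(-26.4) = -10.56.

-10.56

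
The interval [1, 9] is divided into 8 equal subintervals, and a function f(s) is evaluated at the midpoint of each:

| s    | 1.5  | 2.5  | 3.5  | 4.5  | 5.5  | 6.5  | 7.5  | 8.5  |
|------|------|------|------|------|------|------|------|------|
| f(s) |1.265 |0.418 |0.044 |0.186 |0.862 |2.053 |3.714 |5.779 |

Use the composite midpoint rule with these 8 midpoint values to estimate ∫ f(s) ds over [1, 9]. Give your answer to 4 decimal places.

h = 1, n = 8.
h·[y(m₁) + y(m₂) + y(m₃) + y(m₄) + y(m₅) + y(m₆) + y(m₇) + y(m₈)] = 1·(14.321) = 14.3210.

14.3210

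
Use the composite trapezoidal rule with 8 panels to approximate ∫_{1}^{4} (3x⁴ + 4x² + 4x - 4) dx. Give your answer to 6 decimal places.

h = (4 − 1)/8 = 0.375.
Nodes x₀,…,x₈ = 1, 1.375, 1.75, 2.125, 2.5, 2.875, 3.25, 3.625, 4.
f(x) = 3x⁴ + 4x² + 4x - 4: f₀=7, f₁=19.785888671875, f₂=43.38671875, f₃=83.735107421875, f₄=148.1875, f₅=245.524169921875, f₆=385.94921875, f₇=581.090576171875, f₈=844.
(h/2)·[f₀ + 2f₁ + 2f₂ + 2f₃ + 2f₄ + 2f₅ + 2f₆ + 2f₇ + f₈] = 0.1875·(3866.318359375) = 724.934692.

724.934692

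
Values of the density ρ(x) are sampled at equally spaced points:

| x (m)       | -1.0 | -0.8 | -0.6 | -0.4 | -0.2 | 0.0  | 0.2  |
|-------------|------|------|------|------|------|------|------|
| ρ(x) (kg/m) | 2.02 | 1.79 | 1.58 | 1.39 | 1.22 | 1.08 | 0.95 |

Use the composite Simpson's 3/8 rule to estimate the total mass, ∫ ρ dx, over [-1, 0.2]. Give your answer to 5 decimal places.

h = 0.2, n = 6.
(3h/8)·[y₀ + 3y₁ + 3y₂ + 2y₃ + 3y₄ + 3y₅ + y₆] = 0.075·(22.76) = 1.70700.

1.70700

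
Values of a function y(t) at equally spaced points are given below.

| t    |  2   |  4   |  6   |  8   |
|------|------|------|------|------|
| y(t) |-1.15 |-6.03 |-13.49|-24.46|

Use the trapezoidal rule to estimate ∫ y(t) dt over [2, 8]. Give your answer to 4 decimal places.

-64.6500

h = 2, n = 3.
(h/2)·[y₀ + 2y₁ + 2y₂ + y₃] = 1·(-64.65) = -64.6500.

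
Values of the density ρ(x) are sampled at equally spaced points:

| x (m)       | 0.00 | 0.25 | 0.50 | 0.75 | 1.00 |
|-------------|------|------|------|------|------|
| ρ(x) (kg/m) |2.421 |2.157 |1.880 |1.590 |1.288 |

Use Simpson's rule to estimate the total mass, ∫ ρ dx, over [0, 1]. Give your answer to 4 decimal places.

1.8714

h = 0.25, n = 4.
(h/3)·[y₀ + 4y₁ + 2y₂ + 4y₃ + y₄] = 0.083333·(22.457) = 1.8714.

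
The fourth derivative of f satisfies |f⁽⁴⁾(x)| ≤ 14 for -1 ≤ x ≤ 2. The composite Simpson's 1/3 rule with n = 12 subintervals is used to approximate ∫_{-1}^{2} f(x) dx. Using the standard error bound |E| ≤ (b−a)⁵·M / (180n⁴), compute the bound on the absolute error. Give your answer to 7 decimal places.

0.0009115

|E| ≤ (3)⁵·14 / (180·12⁴) = 3402/3732480 = 0.0009115.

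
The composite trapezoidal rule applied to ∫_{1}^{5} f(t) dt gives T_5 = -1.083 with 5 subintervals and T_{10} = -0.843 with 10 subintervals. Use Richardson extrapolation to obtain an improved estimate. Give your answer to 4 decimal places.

-0.7630

R = (4·T_{10} − T_5) / 3 = (4·(-0.843) − (-1.083))/3 = (-2.289)/3 = -0.7630.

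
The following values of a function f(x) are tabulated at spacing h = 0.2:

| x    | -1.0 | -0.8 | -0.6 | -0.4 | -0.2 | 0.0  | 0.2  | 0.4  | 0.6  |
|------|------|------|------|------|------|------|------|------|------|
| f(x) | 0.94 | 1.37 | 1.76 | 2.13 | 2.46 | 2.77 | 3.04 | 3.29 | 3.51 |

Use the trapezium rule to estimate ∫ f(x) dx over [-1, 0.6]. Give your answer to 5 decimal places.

3.80900

h = 0.2, n = 8.
(h/2)·[y₀ + 2y₁ + 2y₂ + 2y₃ + 2y₄ + 2y₅ + 2y₆ + 2y₇ + y₈] = 0.1·(38.09) = 3.80900.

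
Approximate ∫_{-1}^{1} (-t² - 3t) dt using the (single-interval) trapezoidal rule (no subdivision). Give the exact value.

-2

T = (b−a)/2 · [f(-1) + f(1)] = 1·[2 + (-4)] = -2.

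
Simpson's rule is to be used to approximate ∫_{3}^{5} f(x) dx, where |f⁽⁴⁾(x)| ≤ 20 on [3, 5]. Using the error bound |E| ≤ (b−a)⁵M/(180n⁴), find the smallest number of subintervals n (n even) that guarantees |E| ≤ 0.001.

Need 640/(180n⁴) ≤ 0.001.
n⁴ ≥ 640/(180·0.001) = 3555.56 ⇒ n ≥ 7.7219, so the smallest even n is 8. (n must be even for Simpson's rule.)

8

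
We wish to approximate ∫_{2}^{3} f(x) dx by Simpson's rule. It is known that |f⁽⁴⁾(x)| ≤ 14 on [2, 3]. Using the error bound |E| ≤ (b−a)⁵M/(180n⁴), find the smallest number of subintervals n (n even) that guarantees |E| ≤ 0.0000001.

Need 14/(180n⁴) ≤ 0.0000001.
n⁴ ≥ 14/(180·0.0000001) = 777778 ⇒ n ≥ 29.6971, so the smallest even n is 30. (n must be even for Simpson's rule.)

30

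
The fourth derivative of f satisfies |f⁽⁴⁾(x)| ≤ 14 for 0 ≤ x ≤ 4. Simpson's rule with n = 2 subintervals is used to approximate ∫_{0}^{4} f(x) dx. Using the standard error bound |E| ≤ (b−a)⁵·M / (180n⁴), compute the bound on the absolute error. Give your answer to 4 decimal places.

|E| ≤ (4)⁵·14 / (180·2⁴) = 14336/2880 = 4.9778.

4.9778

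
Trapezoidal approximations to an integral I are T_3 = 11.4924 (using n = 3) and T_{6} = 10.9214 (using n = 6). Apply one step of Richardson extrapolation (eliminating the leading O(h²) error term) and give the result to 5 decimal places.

10.73107

R = (4·T_{6} − T_3) / 3 = (4·10.9214 − 11.4924)/3 = (32.1932)/3 = 10.73107.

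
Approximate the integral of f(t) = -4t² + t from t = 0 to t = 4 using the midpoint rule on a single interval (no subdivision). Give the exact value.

M = (b−a)·f(2) = 4·(-14) = -56.

-56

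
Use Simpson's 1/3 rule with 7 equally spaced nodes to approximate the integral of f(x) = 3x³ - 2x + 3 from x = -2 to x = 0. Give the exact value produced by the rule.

-2

h = (0 − (-2))/6 = 0.333333.
Nodes x₀,…,x₆ = -2, -1.666667, -1.333333, -1, -0.666667, -0.333333, 0.
f(x) = 3x³ - 2x + 3: f₀=-17, f₁=-7.555556, f₂=-1.444444, f₃=2, f₄=3.444444, f₅=3.555556, f₆=3.
(h/3)·[f₀ + 4f₁ + 2f₂ + 4f₃ + 2f₄ + 4f₅ + f₆] = 0.111111·(-18) = -2.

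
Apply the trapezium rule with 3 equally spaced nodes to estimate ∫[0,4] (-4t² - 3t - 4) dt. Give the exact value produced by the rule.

-136

h = (4 − 0)/2 = 2.
Nodes t₀,…,t₂ = 0, 2, 4.
f(t) = -4t² - 3t - 4: f₀=-4, f₁=-26, f₂=-80.
(h/2)·[f₀ + 2f₁ + f₂] = 1·(-136) = -136.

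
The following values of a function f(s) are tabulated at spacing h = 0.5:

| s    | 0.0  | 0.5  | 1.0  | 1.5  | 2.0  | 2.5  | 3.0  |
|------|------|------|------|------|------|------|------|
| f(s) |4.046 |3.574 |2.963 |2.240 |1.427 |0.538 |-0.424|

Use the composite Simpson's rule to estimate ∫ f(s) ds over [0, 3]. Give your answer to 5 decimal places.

h = 0.5, n = 6.
(h/3)·[y₀ + 4y₁ + 2y₂ + 4y₃ + 2y₄ + 4y₅ + y₆] = 0.166667·(37.810) = 6.30167.

6.30167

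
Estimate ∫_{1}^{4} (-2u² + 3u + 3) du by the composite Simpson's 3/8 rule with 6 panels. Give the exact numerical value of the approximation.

h = (4 − 1)/6 = 0.5.
Nodes u₀,…,u₆ = 1, 1.5, 2, 2.5, 3, 3.5, 4.
f(u) = -2u² + 3u + 3: f₀=4, f₁=3, f₂=1, f₃=-2, f₄=-6, f₅=-11, f₆=-17.
(3h/8)·[f₀ + 3f₁ + 3f₂ + 2f₃ + 3f₄ + 3f₅ + f₆] = 0.1875·(-56) = -10.5.

-10.5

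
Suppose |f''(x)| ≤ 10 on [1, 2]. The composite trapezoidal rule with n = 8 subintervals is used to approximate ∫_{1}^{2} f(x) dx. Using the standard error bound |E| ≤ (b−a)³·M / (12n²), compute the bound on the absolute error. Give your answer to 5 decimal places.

|E| ≤ (1)³·10 / (12·8²) = 10/768 = 0.01302.

0.01302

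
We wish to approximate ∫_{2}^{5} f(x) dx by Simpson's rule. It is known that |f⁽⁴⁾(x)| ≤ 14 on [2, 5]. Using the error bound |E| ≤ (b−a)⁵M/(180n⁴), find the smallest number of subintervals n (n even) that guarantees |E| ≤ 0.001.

Need 3402/(180n⁴) ≤ 0.001.
n⁴ ≥ 3402/(180·0.001) = 18900 ⇒ n ≥ 11.7251, so the smallest even n is 12. (n must be even for Simpson's rule.)

12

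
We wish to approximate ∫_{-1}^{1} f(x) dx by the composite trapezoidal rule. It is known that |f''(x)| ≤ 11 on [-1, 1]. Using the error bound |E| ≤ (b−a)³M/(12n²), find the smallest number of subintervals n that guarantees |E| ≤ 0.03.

16

Need 88/(12n²) ≤ 0.03.
n² ≥ 88/(12·0.03) = 244.444 ⇒ n ≥ 15.6347, so the smallest n is 16.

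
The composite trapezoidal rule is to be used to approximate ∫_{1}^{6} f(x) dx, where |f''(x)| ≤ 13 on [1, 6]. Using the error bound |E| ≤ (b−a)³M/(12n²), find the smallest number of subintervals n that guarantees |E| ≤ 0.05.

53

Need 1625/(12n²) ≤ 0.05.
n² ≥ 1625/(12·0.05) = 2708.33 ⇒ n ≥ 52.0416, so the smallest n is 53.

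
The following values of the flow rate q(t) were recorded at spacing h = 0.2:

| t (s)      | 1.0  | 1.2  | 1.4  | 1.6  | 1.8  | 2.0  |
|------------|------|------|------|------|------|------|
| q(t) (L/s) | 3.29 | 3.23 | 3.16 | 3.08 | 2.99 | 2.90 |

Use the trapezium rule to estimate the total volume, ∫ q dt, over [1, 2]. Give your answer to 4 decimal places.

h = 0.2, n = 5.
(h/2)·[y₀ + 2y₁ + 2y₂ + 2y₃ + 2y₄ + y₅] = 0.1·(31.11) = 3.1110.

3.1110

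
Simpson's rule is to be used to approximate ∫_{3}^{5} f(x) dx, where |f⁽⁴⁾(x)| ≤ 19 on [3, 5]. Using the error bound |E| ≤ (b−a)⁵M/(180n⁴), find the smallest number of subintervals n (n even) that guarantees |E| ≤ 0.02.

4

Need 608/(180n⁴) ≤ 0.02.
n⁴ ≥ 608/(180·0.02) = 168.889 ⇒ n ≥ 3.6050, so the smallest even n is 4. (n must be even for Simpson's rule.)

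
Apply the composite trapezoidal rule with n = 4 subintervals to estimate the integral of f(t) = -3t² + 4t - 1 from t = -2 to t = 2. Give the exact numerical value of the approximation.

-22

h = (2 − (-2))/4 = 1.
Nodes t₀,…,t₄ = -2, -1, 0, 1, 2.
f(t) = -3t² + 4t - 1: f₀=-21, f₁=-8, f₂=-1, f₃=0, f₄=-5.
(h/2)·[f₀ + 2f₁ + 2f₂ + 2f₃ + f₄] = 0.5·(-44) = -22.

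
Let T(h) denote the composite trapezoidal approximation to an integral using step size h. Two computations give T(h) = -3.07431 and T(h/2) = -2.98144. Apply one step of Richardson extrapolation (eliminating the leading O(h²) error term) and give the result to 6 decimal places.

-2.950483

R = (4·T(h/2) − T(h)) / 3 = (4·(-2.98144) − (-3.07431))/3 = (-8.85145)/3 = -2.950483.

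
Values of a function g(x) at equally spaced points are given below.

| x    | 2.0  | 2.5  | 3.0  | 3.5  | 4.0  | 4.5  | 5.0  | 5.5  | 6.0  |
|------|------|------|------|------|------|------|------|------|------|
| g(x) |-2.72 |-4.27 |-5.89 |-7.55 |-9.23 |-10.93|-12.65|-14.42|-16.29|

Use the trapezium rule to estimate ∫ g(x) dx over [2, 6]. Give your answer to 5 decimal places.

h = 0.5, n = 8.
(h/2)·[y₀ + 2y₁ + 2y₂ + 2y₃ + 2y₄ + 2y₅ + 2y₆ + 2y₇ + y₈] = 0.25·(-148.89) = -37.22250.

-37.22250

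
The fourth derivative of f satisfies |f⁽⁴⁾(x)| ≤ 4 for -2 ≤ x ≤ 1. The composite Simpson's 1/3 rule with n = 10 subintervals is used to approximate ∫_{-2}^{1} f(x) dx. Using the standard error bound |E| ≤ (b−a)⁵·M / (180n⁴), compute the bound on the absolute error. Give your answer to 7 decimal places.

0.0005400

|E| ≤ (3)⁵·4 / (180·10⁴) = 972/1800000 = 0.0005400.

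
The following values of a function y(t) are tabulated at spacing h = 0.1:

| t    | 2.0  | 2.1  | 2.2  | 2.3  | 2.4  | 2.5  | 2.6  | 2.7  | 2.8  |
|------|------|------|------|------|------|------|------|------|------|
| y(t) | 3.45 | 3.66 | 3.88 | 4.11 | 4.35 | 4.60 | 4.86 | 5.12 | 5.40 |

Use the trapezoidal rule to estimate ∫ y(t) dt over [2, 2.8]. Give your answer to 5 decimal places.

h = 0.1, n = 8.
(h/2)·[y₀ + 2y₁ + 2y₂ + 2y₃ + 2y₄ + 2y₅ + 2y₆ + 2y₇ + y₈] = 0.05·(70.01) = 3.50050.

3.50050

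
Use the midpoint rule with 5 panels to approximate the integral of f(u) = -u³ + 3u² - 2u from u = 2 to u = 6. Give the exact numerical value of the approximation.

h = (6 − 2)/5 = 0.8.
Midpoints m₁,…,m₅ = 2.4, 3.2, 4, 4.8, 5.6.
f(m₁)=-1.344, f(m₂)=-8.448, f(m₃)=-24, f(m₄)=-51.072, f(m₅)=-92.736.
h·[f(m₁) + f(m₂) + f(m₃) + f(m₄) + f(m₅)] = 0.8·(-177.6) = -142.08.

-142.08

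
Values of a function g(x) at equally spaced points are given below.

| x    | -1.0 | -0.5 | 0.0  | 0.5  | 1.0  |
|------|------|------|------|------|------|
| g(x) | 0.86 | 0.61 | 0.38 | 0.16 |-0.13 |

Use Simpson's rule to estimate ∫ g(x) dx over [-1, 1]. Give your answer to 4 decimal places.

h = 0.5, n = 4.
(h/3)·[y₀ + 4y₁ + 2y₂ + 4y₃ + y₄] = 0.166667·(4.57) = 0.7617.

0.7617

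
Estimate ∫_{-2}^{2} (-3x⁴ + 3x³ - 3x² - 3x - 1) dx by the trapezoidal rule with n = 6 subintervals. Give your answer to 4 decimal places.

-66.3210

h = (2 − (-2))/6 = 0.666667.
Nodes x₀,…,x₆ = -2, -1.333333, -0.666667, 0, 0.666667, 1.333333, 2.
f(x) = -3x⁴ + 3x³ - 3x² - 3x - 1: f₀=-79, f₁=-18.925926, f₂=-1.814815, f₃=-1, f₄=-4.037037, f₅=-12.703704, f₆=-43.
(h/2)·[f₀ + 2f₁ + 2f₂ + 2f₃ + 2f₄ + 2f₅ + f₆] = 0.333333·(-198.962963) = -66.3210.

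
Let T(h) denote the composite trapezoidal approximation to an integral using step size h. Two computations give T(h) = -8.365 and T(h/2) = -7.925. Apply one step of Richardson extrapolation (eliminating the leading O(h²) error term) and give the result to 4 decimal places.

R = (4·T(h/2) − T(h)) / 3 = (4·(-7.925) − (-8.365))/3 = (-23.335)/3 = -7.7783.

-7.7783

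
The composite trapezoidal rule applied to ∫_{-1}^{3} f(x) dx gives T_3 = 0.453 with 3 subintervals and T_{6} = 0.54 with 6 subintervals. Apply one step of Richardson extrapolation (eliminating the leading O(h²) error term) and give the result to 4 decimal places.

0.5690

R = (4·T_{6} − T_3) / 3 = (4·0.54 − 0.453)/3 = (1.707)/3 = 0.5690.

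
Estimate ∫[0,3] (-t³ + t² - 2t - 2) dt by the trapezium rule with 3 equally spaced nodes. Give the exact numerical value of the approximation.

-30.1875

h = (3 − 0)/2 = 1.5.
Nodes t₀,…,t₂ = 0, 1.5, 3.
f(t) = -t³ + t² - 2t - 2: f₀=-2, f₁=-6.125, f₂=-26.
(h/2)·[f₀ + 2f₁ + f₂] = 0.75·(-40.25) = -30.1875.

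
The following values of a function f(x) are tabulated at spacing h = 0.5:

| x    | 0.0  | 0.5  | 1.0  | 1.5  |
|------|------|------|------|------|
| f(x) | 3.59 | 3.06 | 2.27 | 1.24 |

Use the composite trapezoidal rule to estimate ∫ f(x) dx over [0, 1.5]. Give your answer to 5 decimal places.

h = 0.5, n = 3.
(h/2)·[y₀ + 2y₁ + 2y₂ + y₃] = 0.25·(15.49) = 3.87250.

3.87250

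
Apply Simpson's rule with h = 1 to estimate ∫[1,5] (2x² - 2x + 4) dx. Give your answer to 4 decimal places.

h = (5 − 1)/4 = 1.
Nodes x₀,…,x₄ = 1, 2, 3, 4, 5.
f(x) = 2x² - 2x + 4: f₀=4, f₁=8, f₂=16, f₃=28, f₄=44.
(h/3)·[f₀ + 4f₁ + 2f₂ + 4f₃ + f₄] = 0.333333·(224) = 74.6667.

74.6667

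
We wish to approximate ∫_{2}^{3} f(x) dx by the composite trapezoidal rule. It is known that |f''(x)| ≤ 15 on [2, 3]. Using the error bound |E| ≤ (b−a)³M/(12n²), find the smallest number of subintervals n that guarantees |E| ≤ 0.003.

Need 15/(12n²) ≤ 0.003.
n² ≥ 15/(12·0.003) = 416.667 ⇒ n ≥ 20.4124, so the smallest n is 21.

21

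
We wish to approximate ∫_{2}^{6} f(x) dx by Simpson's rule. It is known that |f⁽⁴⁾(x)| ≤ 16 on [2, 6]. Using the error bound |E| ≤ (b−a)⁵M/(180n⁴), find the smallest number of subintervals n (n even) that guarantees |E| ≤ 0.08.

6

Need 16384/(180n⁴) ≤ 0.08.
n⁴ ≥ 16384/(180·0.08) = 1137.78 ⇒ n ≥ 5.8078, so the smallest even n is 6. (n must be even for Simpson's rule.)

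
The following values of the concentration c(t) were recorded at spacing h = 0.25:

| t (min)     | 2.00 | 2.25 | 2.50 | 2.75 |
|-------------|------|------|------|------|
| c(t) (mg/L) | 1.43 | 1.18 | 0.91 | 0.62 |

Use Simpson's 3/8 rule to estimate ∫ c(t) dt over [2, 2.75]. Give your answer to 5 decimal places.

0.78000

h = 0.25, n = 3.
(3h/8)·[y₀ + 3y₁ + 3y₂ + y₃] = 0.09375·(8.32) = 0.78000.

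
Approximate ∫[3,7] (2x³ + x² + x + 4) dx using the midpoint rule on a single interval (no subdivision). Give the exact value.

1136

M = (b−a)·f(5) = 4·(284) = 1136.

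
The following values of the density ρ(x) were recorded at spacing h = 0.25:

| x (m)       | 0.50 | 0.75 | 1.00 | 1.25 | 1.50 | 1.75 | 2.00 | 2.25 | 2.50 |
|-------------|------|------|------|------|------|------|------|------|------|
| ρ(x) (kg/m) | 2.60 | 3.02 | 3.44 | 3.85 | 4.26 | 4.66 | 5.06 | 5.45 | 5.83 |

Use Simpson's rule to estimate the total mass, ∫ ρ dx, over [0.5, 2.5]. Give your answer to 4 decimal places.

8.4892

h = 0.25, n = 8.
(h/3)·[y₀ + 4y₁ + 2y₂ + 4y₃ + 2y₄ + 4y₅ + 2y₆ + 4y₇ + y₈] = 0.083333·(101.87) = 8.4892.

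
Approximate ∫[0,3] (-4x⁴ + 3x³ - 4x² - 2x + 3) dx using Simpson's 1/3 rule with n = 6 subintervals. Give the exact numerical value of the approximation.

-169.75

h = (3 − 0)/6 = 0.5.
Nodes x₀,…,x₆ = 0, 0.5, 1, 1.5, 2, 2.5, 3.
f(x) = -4x⁴ + 3x³ - 4x² - 2x + 3: f₀=3, f₁=1.125, f₂=-4, f₃=-19.125, f₄=-57, f₅=-136.375, f₆=-282.
(h/3)·[f₀ + 4f₁ + 2f₂ + 4f₃ + 2f₄ + 4f₅ + f₆] = 0.166667·(-1018.5) = -169.75.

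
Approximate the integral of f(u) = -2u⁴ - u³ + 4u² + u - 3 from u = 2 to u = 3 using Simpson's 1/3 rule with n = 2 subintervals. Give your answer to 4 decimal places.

-75.8333

h = (3 − 2)/2 = 0.5.
Nodes u₀,…,u₂ = 2, 2.5, 3.
f(u) = -2u⁴ - u³ + 4u² + u - 3: f₀=-25, f₁=-69.25, f₂=-153.
(h/3)·[f₀ + 4f₁ + f₂] = 0.166667·(-455) = -75.8333.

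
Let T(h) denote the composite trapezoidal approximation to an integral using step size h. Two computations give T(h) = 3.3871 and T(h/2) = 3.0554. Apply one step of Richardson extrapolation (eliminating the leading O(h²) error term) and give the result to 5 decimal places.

R = (4·T(h/2) − T(h)) / 3 = (4·3.0554 − 3.3871)/3 = (8.8345)/3 = 2.94483.

2.94483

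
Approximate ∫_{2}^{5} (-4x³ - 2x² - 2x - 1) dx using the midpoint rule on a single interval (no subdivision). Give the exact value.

-612

M = (b−a)·f(3.5) = 3·(-204) = -612.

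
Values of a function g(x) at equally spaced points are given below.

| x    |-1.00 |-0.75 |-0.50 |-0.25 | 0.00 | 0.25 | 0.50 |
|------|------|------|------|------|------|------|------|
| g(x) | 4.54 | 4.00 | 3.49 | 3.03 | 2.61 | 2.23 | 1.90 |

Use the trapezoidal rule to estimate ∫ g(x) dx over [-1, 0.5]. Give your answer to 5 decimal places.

4.64500

h = 0.25, n = 6.
(h/2)·[y₀ + 2y₁ + 2y₂ + 2y₃ + 2y₄ + 2y₅ + y₆] = 0.125·(37.16) = 4.64500.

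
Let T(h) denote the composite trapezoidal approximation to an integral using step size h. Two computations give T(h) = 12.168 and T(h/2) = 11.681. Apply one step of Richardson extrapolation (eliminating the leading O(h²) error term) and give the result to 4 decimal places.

11.5187

R = (4·T(h/2) − T(h)) / 3 = (4·11.681 − 12.168)/3 = (34.556)/3 = 11.5187.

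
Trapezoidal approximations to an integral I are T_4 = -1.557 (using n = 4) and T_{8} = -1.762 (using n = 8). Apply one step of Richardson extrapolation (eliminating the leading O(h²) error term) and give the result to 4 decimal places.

R = (4·T_{8} − T_4) / 3 = (4·(-1.762) − (-1.557))/3 = (-5.491)/3 = -1.8303.

-1.8303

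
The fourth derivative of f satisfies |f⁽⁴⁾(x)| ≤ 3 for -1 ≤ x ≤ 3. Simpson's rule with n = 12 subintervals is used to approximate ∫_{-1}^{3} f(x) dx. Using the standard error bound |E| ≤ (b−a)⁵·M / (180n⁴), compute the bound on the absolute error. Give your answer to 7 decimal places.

0.0008230

|E| ≤ (4)⁵·3 / (180·12⁴) = 3072/3732480 = 0.0008230.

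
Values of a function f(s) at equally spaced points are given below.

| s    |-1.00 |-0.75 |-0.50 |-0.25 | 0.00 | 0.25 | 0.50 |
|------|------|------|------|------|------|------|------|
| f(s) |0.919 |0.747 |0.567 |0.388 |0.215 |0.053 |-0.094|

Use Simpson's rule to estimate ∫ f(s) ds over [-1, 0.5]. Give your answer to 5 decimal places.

0.59508

h = 0.25, n = 6.
(h/3)·[y₀ + 4y₁ + 2y₂ + 4y₃ + 2y₄ + 4y₅ + y₆] = 0.083333·(7.141) = 0.59508.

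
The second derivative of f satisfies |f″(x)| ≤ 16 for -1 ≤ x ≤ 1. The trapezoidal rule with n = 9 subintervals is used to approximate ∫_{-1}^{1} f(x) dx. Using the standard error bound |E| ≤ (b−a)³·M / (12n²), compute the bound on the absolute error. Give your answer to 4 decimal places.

0.1317

|E| ≤ (2)³·16 / (12·9²) = 128/972 = 0.1317.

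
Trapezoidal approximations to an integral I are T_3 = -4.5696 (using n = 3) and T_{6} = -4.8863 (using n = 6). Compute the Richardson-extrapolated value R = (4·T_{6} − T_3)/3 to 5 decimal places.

R = (4·T_{6} − T_3) / 3 = (4·(-4.8863) − (-4.5696))/3 = (-14.9756)/3 = -4.99187.

-4.99187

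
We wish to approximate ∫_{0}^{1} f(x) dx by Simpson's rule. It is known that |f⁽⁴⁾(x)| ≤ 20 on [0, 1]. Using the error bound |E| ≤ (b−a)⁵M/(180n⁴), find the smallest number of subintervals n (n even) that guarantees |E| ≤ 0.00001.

12

Need 20/(180n⁴) ≤ 0.00001.
n⁴ ≥ 20/(180·0.00001) = 11111.1 ⇒ n ≥ 10.2669, so the smallest even n is 12. (n must be even for Simpson's rule.)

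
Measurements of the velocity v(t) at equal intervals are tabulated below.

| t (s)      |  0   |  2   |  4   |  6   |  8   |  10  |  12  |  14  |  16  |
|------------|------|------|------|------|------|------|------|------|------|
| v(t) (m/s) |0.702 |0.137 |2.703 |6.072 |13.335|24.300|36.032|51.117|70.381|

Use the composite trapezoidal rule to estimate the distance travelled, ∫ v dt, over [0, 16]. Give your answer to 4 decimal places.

h = 2, n = 8.
(h/2)·[y₀ + 2y₁ + 2y₂ + 2y₃ + 2y₄ + 2y₅ + 2y₆ + 2y₇ + y₈] = 1·(338.475) = 338.4750.

338.4750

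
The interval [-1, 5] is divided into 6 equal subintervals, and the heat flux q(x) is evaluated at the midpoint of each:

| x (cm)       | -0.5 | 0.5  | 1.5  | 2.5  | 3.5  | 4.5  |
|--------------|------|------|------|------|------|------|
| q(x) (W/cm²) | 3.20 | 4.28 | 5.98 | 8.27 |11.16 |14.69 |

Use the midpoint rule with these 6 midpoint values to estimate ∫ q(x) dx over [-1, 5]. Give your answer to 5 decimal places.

h = 1, n = 6.
h·[y(m₁) + y(m₂) + y(m₃) + y(m₄) + y(m₅) + y(m₆)] = 1·(47.58) = 47.58000.

47.58000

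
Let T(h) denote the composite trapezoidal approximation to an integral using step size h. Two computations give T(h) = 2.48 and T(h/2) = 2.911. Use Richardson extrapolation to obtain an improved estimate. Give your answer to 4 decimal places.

R = (4·T(h/2) − T(h)) / 3 = (4·2.911 − 2.48)/3 = (9.164)/3 = 3.0547.

3.0547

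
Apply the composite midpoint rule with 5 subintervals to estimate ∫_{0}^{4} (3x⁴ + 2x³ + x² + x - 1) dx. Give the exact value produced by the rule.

h = (4 − 0)/5 = 0.8.
Midpoints m₁,…,m₅ = 0.4, 1.2, 2, 2.8, 3.6.
f(m₁)=-0.2352, f(m₂)=11.3168, f(m₃)=69, f(m₄)=237.9408, f(m₅)=612.7568.
h·[f(m₁) + f(m₂) + f(m₃) + f(m₄) + f(m₅)] = 0.8·(930.7792) = 744.62336.

744.62336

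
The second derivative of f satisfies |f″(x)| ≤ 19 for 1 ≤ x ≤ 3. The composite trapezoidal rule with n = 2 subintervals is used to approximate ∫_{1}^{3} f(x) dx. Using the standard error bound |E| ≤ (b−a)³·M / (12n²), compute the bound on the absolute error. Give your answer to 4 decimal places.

|E| ≤ (2)³·19 / (12·2²) = 152/48 = 3.1667.

3.1667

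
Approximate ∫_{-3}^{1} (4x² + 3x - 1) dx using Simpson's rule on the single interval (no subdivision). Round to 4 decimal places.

21.3333

S = (b−a)/6 · [f(-3) + 4f(-1) + f(1)] = 0.666667·[26 + 4·0 + 6] = 21.3333.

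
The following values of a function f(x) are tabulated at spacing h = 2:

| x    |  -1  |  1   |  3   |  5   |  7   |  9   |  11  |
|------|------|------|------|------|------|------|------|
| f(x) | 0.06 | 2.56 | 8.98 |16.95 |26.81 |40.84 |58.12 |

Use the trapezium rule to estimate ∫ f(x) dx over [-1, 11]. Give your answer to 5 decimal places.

250.46000

h = 2, n = 6.
(h/2)·[y₀ + 2y₁ + 2y₂ + 2y₃ + 2y₄ + 2y₅ + y₆] = 1·(250.46) = 250.46000.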